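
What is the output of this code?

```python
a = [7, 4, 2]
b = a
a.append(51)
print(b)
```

Key concept: basic list aliasing.
Step by step:
`a = [7, 4, 2]` → a = [7, 4, 2]
`b = a` → b = [7, 4, 2] (same object as a)
`a.append(51)` → a = [7, 4, 2, 51] (same object as b); b = [7, 4, 2, 51] (same object as a)
`print(b)` → prints [7, 4, 2, 51]

Answer: [7, 4, 2, 51]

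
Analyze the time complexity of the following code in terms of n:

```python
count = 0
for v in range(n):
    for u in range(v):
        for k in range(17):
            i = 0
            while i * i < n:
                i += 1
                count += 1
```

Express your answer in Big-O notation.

Each loop level contributes: n × n × 1 × √n. Multiplying the contributions gives O(n^2√n).

Answer: O(n^2√n)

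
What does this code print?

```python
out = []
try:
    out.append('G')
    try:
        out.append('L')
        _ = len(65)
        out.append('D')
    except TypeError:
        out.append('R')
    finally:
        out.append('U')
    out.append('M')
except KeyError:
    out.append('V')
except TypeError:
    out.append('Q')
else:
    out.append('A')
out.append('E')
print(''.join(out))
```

Execution trace: 'G' (try body) → 'L' (inner try body) → 'R' (inner except TypeError) → 'U' (inner finally) → 'M' (try body, no exception) → 'A' (else) → 'E' (after the try/except). Output: GLRUMAE

Answer: GLRUMAE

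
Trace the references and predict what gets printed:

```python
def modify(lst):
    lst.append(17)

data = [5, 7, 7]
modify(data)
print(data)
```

Key concept: function modifies passed list.
Step by step:
`data = [5, 7, 7]` → data = [5, 7, 7]
`modify(data)` → data = [5, 7, 7, 17]
`print(data)` → prints [5, 7, 7, 17]

Answer: [5, 7, 7, 17]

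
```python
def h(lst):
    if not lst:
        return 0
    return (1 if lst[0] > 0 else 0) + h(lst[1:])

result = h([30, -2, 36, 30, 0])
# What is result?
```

Count of positive elements in [30, -2, 36, 30, 0] = 3

Answer: 3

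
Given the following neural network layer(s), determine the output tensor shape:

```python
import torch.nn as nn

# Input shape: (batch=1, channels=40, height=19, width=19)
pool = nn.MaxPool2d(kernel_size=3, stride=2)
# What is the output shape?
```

Input: (1, 40, 19, 19) -> Output: (1, 40, 9, 9)

Answer: (1, 40, 9, 9)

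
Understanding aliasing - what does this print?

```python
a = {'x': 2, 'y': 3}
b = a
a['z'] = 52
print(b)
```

Key concept: dict aliasing.
Step by step:
`a = {'x': 2, 'y': 3}` → a = {'x': 2, 'y': 3}
`b = a` → b = {'x': 2, 'y': 3} (same object as a)
`a['z'] = 52` → a = {'x': 2, 'y': 3, 'z': 52} (same object as b); b = {'x': 2, 'y': 3, 'z': 52} (same object as a)
`print(b)` → prints {'x': 2, 'y': 3, 'z': 52}

Answer: {'x': 2, 'y': 3, 'z': 52}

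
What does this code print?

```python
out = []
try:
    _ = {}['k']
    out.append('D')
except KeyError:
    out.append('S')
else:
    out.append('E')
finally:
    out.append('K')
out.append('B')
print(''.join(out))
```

Execution trace: 'S' (except KeyError) → 'K' (finally) → 'B' (after the try/except). Output: SKB

Answer: SKB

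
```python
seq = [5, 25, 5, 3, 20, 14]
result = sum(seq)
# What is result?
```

Trace:
`seq = [5, 25, 5, 3, 20, 14]` → seq = [5, 25, 5, 3, 20, 14]
`result = sum(seq)` → result = 72
So result = 72

Answer: 72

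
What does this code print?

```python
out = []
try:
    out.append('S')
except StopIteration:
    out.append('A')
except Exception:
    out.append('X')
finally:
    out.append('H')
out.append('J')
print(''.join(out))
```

Execution trace: 'S' (try body, no exception) → 'H' (finally) → 'J' (after the try/except). Output: SHJ

Answer: SHJ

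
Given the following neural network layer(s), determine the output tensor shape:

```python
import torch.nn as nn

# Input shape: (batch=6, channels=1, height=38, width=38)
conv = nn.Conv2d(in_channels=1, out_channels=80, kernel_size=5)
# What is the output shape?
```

Input: (6, 1, 38, 38) -> Output: (6, 80, 34, 34)

Answer: (6, 80, 34, 34)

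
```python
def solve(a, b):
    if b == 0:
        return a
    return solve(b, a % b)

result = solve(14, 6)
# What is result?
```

solve(14, 6) -> solve(6, 2) -> solve(2, 0) -> 2

Answer: 2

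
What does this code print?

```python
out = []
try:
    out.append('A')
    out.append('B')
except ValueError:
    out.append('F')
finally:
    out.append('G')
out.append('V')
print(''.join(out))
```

Execution trace: 'A' (try body) → 'B' (try body, no exception) → 'G' (finally) → 'V' (after the try/except). Output: ABGV

Answer: ABGV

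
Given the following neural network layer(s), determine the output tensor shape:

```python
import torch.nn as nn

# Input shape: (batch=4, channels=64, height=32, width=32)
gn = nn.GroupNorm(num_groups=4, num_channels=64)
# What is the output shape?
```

Input: (4, 64, 32, 32) -> Output: (4, 64, 32, 32)

Answer: (4, 64, 32, 32)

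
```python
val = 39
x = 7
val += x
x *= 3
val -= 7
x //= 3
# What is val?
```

Trace:
`val = 39` → val = 39
`x = 7` → x = 7
`val += x` → val = 46
`x *= 3` → x = 21
`val -= 7` → val = 39
`x //= 3` → x = 7
So val = 39

Answer: 39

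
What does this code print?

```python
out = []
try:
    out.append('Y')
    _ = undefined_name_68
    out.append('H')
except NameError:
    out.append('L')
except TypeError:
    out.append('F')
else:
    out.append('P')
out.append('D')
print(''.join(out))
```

Execution trace: 'Y' (try body) → 'L' (except NameError) → 'D' (after the try/except). Output: YLD

Answer: YLD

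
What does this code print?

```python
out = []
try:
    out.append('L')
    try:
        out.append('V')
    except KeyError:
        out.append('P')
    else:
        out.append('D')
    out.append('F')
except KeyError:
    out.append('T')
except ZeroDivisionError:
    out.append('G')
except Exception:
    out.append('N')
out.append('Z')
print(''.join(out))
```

Execution trace: 'L' (try body) → 'V' (inner try body, no exception) → 'D' (inner else) → 'F' (try body, no exception) → 'Z' (after the try/except). Output: LVDFZ

Answer: LVDFZ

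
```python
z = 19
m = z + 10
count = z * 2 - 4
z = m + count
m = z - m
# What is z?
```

Trace:
`z = 19` → z = 19
`m = z + 10` → m = 29
`count = z * 2 - 4` → count = 34
`z = m + count` → z = 63
`m = z - m` → m = 34
So z = 63

Answer: 63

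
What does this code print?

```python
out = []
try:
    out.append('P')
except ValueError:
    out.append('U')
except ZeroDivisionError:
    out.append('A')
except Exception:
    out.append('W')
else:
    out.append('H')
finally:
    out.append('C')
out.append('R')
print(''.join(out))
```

Execution trace: 'P' (try body, no exception) → 'H' (else) → 'C' (finally) → 'R' (after the try/except). Output: PHCR

Answer: PHCR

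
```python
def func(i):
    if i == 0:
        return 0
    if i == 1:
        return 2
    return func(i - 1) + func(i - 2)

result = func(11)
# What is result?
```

Build up from base cases: func(0)=0, func(1)=2, func(2)=2, func(3)=4, func(4)=6, func(5)=10, func(6)=16, ..., func(11)=178

Answer: 178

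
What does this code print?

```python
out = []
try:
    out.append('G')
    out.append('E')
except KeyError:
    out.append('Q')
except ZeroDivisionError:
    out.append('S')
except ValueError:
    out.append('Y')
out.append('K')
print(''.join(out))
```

Execution trace: 'G' (try body) → 'E' (try body, no exception) → 'K' (after the try/except). Output: GEK

Answer: GEK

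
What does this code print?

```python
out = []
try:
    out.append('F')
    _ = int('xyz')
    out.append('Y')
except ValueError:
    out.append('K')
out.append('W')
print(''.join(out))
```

Execution trace: 'F' (try body) → 'K' (except ValueError) → 'W' (after the try/except). Output: FKW

Answer: FKW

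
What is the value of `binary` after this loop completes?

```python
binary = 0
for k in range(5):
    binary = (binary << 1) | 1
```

Build 5 consecutive 1-bits: 0b11111
`binary` takes the values: 0 → 1 → 3 → 7 → 15 → 31

Answer: 31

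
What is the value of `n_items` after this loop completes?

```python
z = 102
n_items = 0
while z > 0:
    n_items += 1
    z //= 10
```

Count digits by repeated division by 10
`n_items` takes the values: 0 → 1 → 2 → 3

Answer: 3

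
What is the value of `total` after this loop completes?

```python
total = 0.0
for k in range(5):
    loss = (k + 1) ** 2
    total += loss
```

Sum of squared losses 1² + 2² + ... + 5²
`total` takes the values: 0.0 → 1.0 → 5.0 → 14.0 → 30.0 → 55.0

Answer: 55.0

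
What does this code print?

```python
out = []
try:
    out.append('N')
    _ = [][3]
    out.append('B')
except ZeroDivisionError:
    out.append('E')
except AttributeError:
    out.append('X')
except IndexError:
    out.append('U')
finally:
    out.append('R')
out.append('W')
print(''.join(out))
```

Execution trace: 'N' (try body) → 'U' (except IndexError) → 'R' (finally) → 'W' (after the try/except). Output: NURW

Answer: NURW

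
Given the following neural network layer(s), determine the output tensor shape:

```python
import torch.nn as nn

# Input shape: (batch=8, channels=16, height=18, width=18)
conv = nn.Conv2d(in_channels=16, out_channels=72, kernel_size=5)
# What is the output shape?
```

Input: (8, 16, 18, 18) -> Output: (8, 72, 14, 14)

Answer: (8, 72, 14, 14)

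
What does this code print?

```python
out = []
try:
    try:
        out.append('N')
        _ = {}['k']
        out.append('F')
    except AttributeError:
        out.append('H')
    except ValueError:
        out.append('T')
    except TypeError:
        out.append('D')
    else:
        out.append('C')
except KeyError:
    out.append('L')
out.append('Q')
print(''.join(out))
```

Execution trace: 'N' (try body) → 'L' (outer except KeyError) → 'Q' (after the try/except). Output: NLQ

Answer: NLQ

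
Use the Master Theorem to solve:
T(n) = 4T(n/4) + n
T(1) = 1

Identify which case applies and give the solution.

a=4, b=4, f(n)=n. log_4(4) = 1. Since c=1 = 1, Case 2 applies: T(n) = Θ(n^log_b(a) · log n) = O(n log n).

Answer: O(n log n) - Case 2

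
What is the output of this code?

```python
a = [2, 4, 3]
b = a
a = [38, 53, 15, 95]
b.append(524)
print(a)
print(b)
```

Key concept: rebinding vs mutation: a is rebound to a new list, b still points at the original.
Step by step:
`a = [2, 4, 3]` → a = [2, 4, 3]
`b = a` → b = [2, 4, 3] (same object as a)
`a = [38, 53, 15, 95]` → a = [38, 53, 15, 95]
`b.append(524)` → b = [2, 4, 3, 524]
`print(a)` → prints [38, 53, 15, 95]
`print(b)` → prints [2, 4, 3, 524]

Answer:
[38, 53, 15, 95]
[2, 4, 3, 524]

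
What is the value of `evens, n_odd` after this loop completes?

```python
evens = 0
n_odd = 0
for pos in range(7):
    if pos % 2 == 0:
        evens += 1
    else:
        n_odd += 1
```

Count evens and odds in range(7)
`evens, n_odd` takes the values: (0, 0) → (1, 0) → (1, 1) → (2, 1) → (2, 2) → (3, 2) → (3, 3) → (4, 3)

Answer: 4, 3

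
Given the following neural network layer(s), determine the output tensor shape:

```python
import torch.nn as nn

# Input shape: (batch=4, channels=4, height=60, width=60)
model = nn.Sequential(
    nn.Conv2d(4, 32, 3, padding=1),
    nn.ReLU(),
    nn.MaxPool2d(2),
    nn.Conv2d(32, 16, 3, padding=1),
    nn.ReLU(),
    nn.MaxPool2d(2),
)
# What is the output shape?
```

Input: (4, 4, 60, 60) -> after first Conv2d: (4, 32, 60, 60) -> after first MaxPool2d: (4, 32, 30, 30) -> after second Conv2d: (4, 16, 30, 30) -> Output: (4, 16, 15, 15)

Answer: (4, 16, 15, 15)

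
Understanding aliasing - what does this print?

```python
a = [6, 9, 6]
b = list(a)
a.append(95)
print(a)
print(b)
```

Key concept: list() constructor creates copy.
Step by step:
`a = [6, 9, 6]` → a = [6, 9, 6]
`b = list(a)` → b = [6, 9, 6]
`a.append(95)` → a = [6, 9, 6, 95]
`print(a)` → prints [6, 9, 6, 95]
`print(b)` → prints [6, 9, 6]

Answer:
[6, 9, 6, 95]
[6, 9, 6]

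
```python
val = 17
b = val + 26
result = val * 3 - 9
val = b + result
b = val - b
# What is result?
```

Trace:
`val = 17` → val = 17
`b = val + 26` → b = 43
`result = val * 3 - 9` → result = 42
`val = b + result` → val = 85
`b = val - b` → b = 42
So result = 42

Answer: 42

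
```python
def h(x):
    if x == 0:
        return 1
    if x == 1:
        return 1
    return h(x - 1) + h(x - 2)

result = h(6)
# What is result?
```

Build up from base cases: h(0)=1, h(1)=1, h(2)=2, h(3)=3, h(4)=5, h(5)=8, h(6)=13

Answer: 13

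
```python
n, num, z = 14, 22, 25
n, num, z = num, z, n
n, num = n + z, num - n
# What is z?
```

Trace:
`n, num, z = 14, 22, 25` → n = 14; num = 22; z = 25
`n, num, z = num, z, n` → n = 22; num = 25; z = 14
`n, num = n + z, num - n` → n = 36; num = 3
So z = 14

Answer: 14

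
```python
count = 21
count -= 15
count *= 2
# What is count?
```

Trace:
`count = 21` → count = 21
`count -= 15` → count = 6
`count *= 2` → count = 12
So count = 12

Answer: 12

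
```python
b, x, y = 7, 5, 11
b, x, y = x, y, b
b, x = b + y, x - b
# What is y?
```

Trace:
`b, x, y = 7, 5, 11` → b = 7; x = 5; y = 11
`b, x, y = x, y, b` → b = 5; x = 11; y = 7
`b, x = b + y, x - b` → b = 12; x = 6
So y = 7

Answer: 7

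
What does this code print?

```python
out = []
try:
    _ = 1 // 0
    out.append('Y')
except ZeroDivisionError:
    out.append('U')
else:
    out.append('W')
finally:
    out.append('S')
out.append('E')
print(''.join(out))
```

Execution trace: 'U' (except ZeroDivisionError) → 'S' (finally) → 'E' (after the try/except). Output: USE

Answer: USE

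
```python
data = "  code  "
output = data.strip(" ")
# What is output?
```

Trace:
`data = "  code  "` → data = '  code  '
`output = data.strip(" ")` → output = 'code'
So output = 'code'

Answer: 'code'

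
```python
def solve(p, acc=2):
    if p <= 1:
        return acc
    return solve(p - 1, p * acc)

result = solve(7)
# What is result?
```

Accumulator trace (n, acc): (7, 2) -> (6, 14) -> (5, 84) -> (4, 420) -> (3, 1680) -> (2, 5040) -> (1, 10080) -> return 10080

Answer: 10080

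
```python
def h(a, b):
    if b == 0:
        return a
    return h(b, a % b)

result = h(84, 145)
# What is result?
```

h(84, 145) -> h(145, 84) -> h(84, 61) -> h(61, 23) -> h(23, 15) -> h(15, 8) -> h(8, 7) -> h(7, 1) -> h(1, 0) -> 1

Answer: 1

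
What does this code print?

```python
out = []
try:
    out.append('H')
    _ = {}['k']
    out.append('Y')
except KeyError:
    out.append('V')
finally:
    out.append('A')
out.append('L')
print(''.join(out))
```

Execution trace: 'H' (try body) → 'V' (except KeyError) → 'A' (finally) → 'L' (after the try/except). Output: HVAL

Answer: HVAL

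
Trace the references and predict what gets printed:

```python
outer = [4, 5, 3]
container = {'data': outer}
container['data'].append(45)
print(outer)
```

Key concept: dict holds reference to list.
Step by step:
`outer = [4, 5, 3]` → outer = [4, 5, 3]
`container = {'data': outer}` → container = {'data': [4, 5, 3]}
`container['data'].append(45)` → outer = [4, 5, 3, 45]; container = {'data': [4, 5, 3, 45]}
`print(outer)` → prints [4, 5, 3, 45]

Answer: [4, 5, 3, 45]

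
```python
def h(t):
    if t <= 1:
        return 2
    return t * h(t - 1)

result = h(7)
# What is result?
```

h(7) = 7 * 6 * 5 * 4 * 3 * 2 * 2 = 10080

Answer: 10080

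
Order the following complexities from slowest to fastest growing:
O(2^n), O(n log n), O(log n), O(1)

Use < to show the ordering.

Ordered by growth rate: O(1) < O(log n) < O(n log n) < O(2^n)

Answer: O(1) < O(log n) < O(n log n) < O(2^n)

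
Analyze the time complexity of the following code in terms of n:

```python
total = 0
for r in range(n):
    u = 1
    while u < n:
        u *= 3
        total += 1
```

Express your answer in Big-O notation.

Each loop level contributes: n × log n. Multiplying the contributions gives O(n log n).

Answer: O(n log n)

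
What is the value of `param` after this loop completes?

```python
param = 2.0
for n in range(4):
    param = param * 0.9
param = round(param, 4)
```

Exponential decay: 2.0 * 0.9^4
`param` takes the values: 2.0 → 1.8 → 1.62 → 1.458 → 1.3122

Answer: 1.3122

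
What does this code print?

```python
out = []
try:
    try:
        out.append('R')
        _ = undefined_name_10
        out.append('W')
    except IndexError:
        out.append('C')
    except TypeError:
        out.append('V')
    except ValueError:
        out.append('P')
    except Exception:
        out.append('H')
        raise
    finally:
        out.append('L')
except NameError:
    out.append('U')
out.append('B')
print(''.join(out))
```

Execution trace: 'R' (try body) → 'H' (except Exception) → 'L' (finally) → 'U' (outer except NameError) → 'B' (after the try/except). Output: RHLUB

Answer: RHLUB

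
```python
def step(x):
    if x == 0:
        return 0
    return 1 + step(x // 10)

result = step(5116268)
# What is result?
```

Count of digits of 5116268: 7

Answer: 7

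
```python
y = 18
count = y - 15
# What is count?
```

Trace:
`y = 18` → y = 18
`count = y - 15` → count = 3
So count = 3

Answer: 3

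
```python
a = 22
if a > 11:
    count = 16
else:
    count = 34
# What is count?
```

Trace:
`a = 22` → a = 22
`if a > 11: ...` → a > 11 is True → count = 16
So count = 16

Answer: 16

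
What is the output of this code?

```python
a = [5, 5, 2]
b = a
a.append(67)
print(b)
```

Key concept: basic list aliasing.
Step by step:
`a = [5, 5, 2]` → a = [5, 5, 2]
`b = a` → b = [5, 5, 2] (same object as a)
`a.append(67)` → a = [5, 5, 2, 67] (same object as b); b = [5, 5, 2, 67] (same object as a)
`print(b)` → prints [5, 5, 2, 67]

Answer: [5, 5, 2, 67]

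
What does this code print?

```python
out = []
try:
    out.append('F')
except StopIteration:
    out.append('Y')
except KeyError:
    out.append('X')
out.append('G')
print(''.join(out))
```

Execution trace: 'F' (try body, no exception) → 'G' (after the try/except). Output: FG

Answer: FG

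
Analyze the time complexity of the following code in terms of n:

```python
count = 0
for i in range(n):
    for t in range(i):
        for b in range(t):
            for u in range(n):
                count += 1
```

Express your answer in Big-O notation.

Each loop level contributes: n × n × n × n. Multiplying the contributions gives O(n^4).

Answer: O(n^4)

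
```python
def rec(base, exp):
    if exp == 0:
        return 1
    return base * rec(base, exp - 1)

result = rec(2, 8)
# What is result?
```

rec(2, 8) = 2 * 2 * 2 * 2 * 2 * 2 * 2 * 2 = 256

Answer: 256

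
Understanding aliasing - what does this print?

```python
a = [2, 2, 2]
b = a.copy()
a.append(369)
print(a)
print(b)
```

Key concept: list.copy() creates independent copy.
Step by step:
`a = [2, 2, 2]` → a = [2, 2, 2]
`b = a.copy()` → b = [2, 2, 2]
`a.append(369)` → a = [2, 2, 2, 369]
`print(a)` → prints [2, 2, 2, 369]
`print(b)` → prints [2, 2, 2]

Answer:
[2, 2, 2, 369]
[2, 2, 2]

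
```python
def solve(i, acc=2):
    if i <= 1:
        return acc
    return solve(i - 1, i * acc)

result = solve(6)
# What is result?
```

Accumulator trace (n, acc): (6, 2) -> (5, 12) -> (4, 60) -> (3, 240) -> (2, 720) -> (1, 1440) -> return 1440

Answer: 1440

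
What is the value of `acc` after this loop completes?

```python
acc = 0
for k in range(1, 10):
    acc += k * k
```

Sum of squares 1² to 9² = 285
`acc` takes the values: 0 → 1 → 5 → 14 → 30 → 55 → 91 → 140 → 204 → 285

Answer: 285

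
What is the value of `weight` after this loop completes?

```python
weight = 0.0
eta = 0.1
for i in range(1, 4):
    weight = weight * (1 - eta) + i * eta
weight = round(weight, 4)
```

Moving average with lr=0.1
`weight` takes the values: 0.0 → 0.1 → 0.29 → 0.561

Answer: 0.561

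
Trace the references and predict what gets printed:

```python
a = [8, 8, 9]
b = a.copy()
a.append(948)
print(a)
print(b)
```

Key concept: list.copy() creates independent copy.
Step by step:
`a = [8, 8, 9]` → a = [8, 8, 9]
`b = a.copy()` → b = [8, 8, 9]
`a.append(948)` → a = [8, 8, 9, 948]
`print(a)` → prints [8, 8, 9, 948]
`print(b)` → prints [8, 8, 9]

Answer:
[8, 8, 9, 948]
[8, 8, 9]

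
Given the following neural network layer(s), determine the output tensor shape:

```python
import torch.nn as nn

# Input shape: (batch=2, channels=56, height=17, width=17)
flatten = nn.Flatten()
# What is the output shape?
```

Input: (2, 56, 17, 17) -> Output: (2, 16184)

Answer: (2, 16184)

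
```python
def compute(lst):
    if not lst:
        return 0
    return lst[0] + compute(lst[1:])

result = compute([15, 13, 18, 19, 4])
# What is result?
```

15 + 13 + 18 + 19 + 4 + 0 = 69

Answer: 69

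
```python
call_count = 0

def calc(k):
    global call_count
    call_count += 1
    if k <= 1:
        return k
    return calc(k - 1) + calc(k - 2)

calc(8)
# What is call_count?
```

Calls(k) = 1 + Calls(k-1) + Calls(k-2); Calls(0)=Calls(1)=1. For k=8 this gives 67.

Answer: 67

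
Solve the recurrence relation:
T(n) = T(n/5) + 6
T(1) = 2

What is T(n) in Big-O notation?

Each step divides n by 5 and adds 6. After log_5(n) steps we reach T(1)=2. So T(n) = 6·log_5(n) + 2 = O(log n).

Answer: O(log n)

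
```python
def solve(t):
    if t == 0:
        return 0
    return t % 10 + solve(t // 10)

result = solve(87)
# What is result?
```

Sum of digits of 87: 7 + 8 = 15

Answer: 15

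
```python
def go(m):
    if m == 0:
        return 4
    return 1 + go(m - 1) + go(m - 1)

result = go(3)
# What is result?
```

go(m) = 1 + 2·go(m-1), go(0)=4. Closed form: (4+1)·2^3 - 1 = 39.

Answer: 39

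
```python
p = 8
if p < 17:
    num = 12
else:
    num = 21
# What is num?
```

Trace:
`p = 8` → p = 8
`if p < 17: ...` → p < 17 is True → num = 12
So num = 12

Answer: 12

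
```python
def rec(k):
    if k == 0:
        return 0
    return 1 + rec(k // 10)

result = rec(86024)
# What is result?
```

Count of digits of 86024: 5

Answer: 5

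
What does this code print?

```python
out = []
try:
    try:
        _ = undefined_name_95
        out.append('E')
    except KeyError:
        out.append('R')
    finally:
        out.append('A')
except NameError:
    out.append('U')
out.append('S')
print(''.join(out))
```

Execution trace: 'A' (inner finally) → 'U' (outer except NameError) → 'S' (after the try/except). Output: AUS

Answer: AUS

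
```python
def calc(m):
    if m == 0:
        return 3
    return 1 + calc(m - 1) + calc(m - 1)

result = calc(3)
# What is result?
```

calc(m) = 1 + 2·calc(m-1), calc(0)=3. Closed form: (3+1)·2^3 - 1 = 31.

Answer: 31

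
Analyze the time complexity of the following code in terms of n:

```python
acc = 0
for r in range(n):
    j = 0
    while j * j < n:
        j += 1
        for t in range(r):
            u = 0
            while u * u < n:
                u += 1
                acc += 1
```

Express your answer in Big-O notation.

Each loop level contributes: n × √n × n × √n. Multiplying the contributions gives O(n^3).

Answer: O(n^3)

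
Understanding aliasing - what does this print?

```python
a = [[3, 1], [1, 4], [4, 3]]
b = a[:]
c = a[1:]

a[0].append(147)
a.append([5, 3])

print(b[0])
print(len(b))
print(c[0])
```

Key concept: slice with nested mutation.
Step by step:
`a = [[3, 1], [1, 4], [4, 3]]` → a = [[3, 1], [1, 4], [4, 3]]
`b = a[:]` → b = [[3, 1], [1, 4], [4, 3]]
`c = a[1:]` → c = [[1, 4], [4, 3]]
`a[0].append(147)` → a = [[3, 1, 147], [1, 4], [4, 3]]; b = [[3, 1, 147], [1, 4], [4, 3]]
`a.append([5, 3])` → a = [[3, 1, 147], [1, 4], [4, 3], [5, 3]]
`print(b[0])` → prints [3, 1, 147]
`print(len(b))` → prints 3
`print(c[0])` → prints [1, 4]

Answer:
[3, 1, 147]
3
[1, 4]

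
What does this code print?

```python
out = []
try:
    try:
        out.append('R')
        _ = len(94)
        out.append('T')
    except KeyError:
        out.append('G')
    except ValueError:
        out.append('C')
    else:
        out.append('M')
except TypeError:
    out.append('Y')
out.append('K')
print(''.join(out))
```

Execution trace: 'R' (try body) → 'Y' (outer except TypeError) → 'K' (after the try/except). Output: RYK

Answer: RYK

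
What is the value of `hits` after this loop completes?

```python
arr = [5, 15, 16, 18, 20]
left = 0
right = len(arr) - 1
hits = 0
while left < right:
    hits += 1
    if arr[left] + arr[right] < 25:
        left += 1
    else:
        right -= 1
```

Steps to find pair summing to 25
`hits` takes the values: 0 → 1 → 2 → 3 → 4

Answer: 4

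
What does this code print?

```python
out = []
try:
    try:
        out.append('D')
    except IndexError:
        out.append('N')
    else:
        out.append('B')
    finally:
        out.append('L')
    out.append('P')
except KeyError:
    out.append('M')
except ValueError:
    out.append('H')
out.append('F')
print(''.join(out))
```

Execution trace: 'D' (inner try body, no exception) → 'B' (inner else) → 'L' (inner finally) → 'P' (try body, no exception) → 'F' (after the try/except). Output: DBLPF

Answer: DBLPF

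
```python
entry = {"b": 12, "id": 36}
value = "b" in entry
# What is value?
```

Trace:
`entry = {"b": 12, "id": 36}` → entry = {'b': 12, 'id': 36}
`value = "b" in entry` → value = True
So value = True

Answer: True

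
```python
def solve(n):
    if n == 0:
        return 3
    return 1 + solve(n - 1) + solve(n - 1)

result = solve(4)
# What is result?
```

solve(n) = 1 + 2·solve(n-1), solve(0)=3. Closed form: (3+1)·2^4 - 1 = 63.

Answer: 63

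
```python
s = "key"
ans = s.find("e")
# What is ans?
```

Trace:
`s = "key"` → s = 'key'
`ans = s.find("e")` → ans = 1
So ans = 1

Answer: 1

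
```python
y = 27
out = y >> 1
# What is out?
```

Trace:
`y = 27` → y = 27
`out = y >> 1` → out = 13
So out = 13

Answer: 13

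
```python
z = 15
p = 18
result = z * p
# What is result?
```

Trace:
`z = 15` → z = 15
`p = 18` → p = 18
`result = z * p` → result = 270
So result = 270

Answer: 270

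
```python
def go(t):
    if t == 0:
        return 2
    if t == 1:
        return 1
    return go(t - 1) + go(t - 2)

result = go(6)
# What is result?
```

Build up from base cases: go(0)=2, go(1)=1, go(2)=3, go(3)=4, go(4)=7, go(5)=11, go(6)=18

Answer: 18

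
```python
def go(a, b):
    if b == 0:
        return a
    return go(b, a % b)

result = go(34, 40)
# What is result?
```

go(34, 40) -> go(40, 34) -> go(34, 6) -> go(6, 4) -> go(4, 2) -> go(2, 0) -> 2

Answer: 2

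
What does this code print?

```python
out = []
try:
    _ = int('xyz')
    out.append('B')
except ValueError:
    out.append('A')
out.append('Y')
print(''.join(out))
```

Execution trace: 'A' (except ValueError) → 'Y' (after the try/except). Output: AY

Answer: AY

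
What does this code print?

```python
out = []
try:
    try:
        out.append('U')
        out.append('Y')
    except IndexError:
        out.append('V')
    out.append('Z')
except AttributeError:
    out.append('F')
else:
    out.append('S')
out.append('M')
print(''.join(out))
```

Execution trace: 'U' (inner try body) → 'Y' (inner try body, no exception) → 'Z' (try body, no exception) → 'S' (else) → 'M' (after the try/except). Output: UYZSM

Answer: UYZSM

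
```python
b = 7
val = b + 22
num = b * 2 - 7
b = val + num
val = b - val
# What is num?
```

Trace:
`b = 7` → b = 7
`val = b + 22` → val = 29
`num = b * 2 - 7` → num = 7
`b = val + num` → b = 36
`val = b - val` → val = 7
So num = 7

Answer: 7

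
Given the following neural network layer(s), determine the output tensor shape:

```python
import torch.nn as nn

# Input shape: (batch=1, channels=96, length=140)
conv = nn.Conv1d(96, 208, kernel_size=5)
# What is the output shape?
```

Input: (1, 96, 140) -> Output: (1, 208, 136)

Answer: (1, 208, 136)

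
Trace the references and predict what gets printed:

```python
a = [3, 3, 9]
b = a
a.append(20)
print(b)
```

Key concept: basic list aliasing.
Step by step:
`a = [3, 3, 9]` → a = [3, 3, 9]
`b = a` → b = [3, 3, 9] (same object as a)
`a.append(20)` → a = [3, 3, 9, 20] (same object as b); b = [3, 3, 9, 20] (same object as a)
`print(b)` → prints [3, 3, 9, 20]

Answer: [3, 3, 9, 20]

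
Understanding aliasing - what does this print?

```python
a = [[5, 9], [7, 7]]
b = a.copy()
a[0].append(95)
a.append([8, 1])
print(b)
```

Key concept: shallow copy with nested lists.
Step by step:
`a = [[5, 9], [7, 7]]` → a = [[5, 9], [7, 7]]
`b = a.copy()` → b = [[5, 9], [7, 7]]
`a[0].append(95)` → a = [[5, 9, 95], [7, 7]]; b = [[5, 9, 95], [7, 7]]
`a.append([8, 1])` → a = [[5, 9, 95], [7, 7], [8, 1]]
`print(b)` → prints [[5, 9, 95], [7, 7]]

Answer: [[5, 9, 95], [7, 7]]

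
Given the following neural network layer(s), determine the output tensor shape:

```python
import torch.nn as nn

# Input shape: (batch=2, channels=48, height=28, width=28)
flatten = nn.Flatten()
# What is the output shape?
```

Input: (2, 48, 28, 28) -> Output: (2, 37632)

Answer: (2, 37632)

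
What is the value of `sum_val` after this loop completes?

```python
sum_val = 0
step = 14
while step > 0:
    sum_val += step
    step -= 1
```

Sum 14 down to 1
`sum_val` takes the values: 0 → 14 → 27 → 39 → 50 → 60 → 69 → 77 → 84 → 90 → 95 → 99 → 102 → 104 → 105

Answer: 105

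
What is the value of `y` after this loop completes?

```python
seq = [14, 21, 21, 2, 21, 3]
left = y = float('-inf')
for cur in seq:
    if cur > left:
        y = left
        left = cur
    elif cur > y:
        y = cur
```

Second largest (with repeats) in [14, 21, 21, 2, 21, 3]
`y` takes the values: -inf → 14 → 21

Answer: 21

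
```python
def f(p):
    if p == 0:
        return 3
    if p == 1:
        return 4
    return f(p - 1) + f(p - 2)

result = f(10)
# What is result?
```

Build up from base cases: f(0)=3, f(1)=4, f(2)=7, f(3)=11, f(4)=18, f(5)=29, f(6)=47, ..., f(10)=322

Answer: 322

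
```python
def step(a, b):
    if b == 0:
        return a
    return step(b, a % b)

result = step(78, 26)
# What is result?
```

step(78, 26) -> step(26, 0) -> 26

Answer: 26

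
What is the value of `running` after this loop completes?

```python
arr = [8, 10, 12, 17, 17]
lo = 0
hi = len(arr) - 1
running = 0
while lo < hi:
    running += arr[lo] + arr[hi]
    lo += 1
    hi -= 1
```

Sum of pairs from ends
`running` takes the values: 0 → 25 → 52

Answer: 52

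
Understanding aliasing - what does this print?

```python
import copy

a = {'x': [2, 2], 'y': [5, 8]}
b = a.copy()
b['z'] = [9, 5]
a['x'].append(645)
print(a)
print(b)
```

Key concept: shallow copy of dict with mutable values.
Step by step:
`a = {'x': [2, 2], 'y': [5, 8]}` → a = {'x': [2, 2], 'y': [5, 8]}
`b = a.copy()` → b = {'x': [2, 2], 'y': [5, 8]}
`b['z'] = [9, 5]` → b = {'x': [2, 2], 'y': [5, 8], 'z': [9, 5]}
`a['x'].append(645)` → a = {'x': [2, 2, 645], 'y': [5, 8]}; b = {'x': [2, 2, 645], 'y': [5, 8], 'z': [9, 5]}
`print(a)` → prints {'x': [2, 2, 645], 'y': [5, 8]}
`print(b)` → prints {'x': [2, 2, 645], 'y': [5, 8], 'z': [9, 5]}

Answer:
{'x': [2, 2, 645], 'y': [5, 8]}
{'x': [2, 2, 645], 'y': [5, 8], 'z': [9, 5]}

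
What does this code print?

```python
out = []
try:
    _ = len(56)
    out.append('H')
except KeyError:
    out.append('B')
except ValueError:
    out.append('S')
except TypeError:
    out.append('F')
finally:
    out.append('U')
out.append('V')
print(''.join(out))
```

Execution trace: 'F' (except TypeError) → 'U' (finally) → 'V' (after the try/except). Output: FUV

Answer: FUV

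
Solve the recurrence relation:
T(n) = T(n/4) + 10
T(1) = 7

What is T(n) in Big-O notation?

Each step divides n by 4 and adds 10. After log_4(n) steps we reach T(1)=7. So T(n) = 10·log_4(n) + 7 = O(log n).

Answer: O(log n)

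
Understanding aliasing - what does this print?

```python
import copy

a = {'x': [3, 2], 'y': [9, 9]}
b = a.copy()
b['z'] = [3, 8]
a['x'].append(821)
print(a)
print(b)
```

Key concept: shallow copy of dict with mutable values.
Step by step:
`a = {'x': [3, 2], 'y': [9, 9]}` → a = {'x': [3, 2], 'y': [9, 9]}
`b = a.copy()` → b = {'x': [3, 2], 'y': [9, 9]}
`b['z'] = [3, 8]` → b = {'x': [3, 2], 'y': [9, 9], 'z': [3, 8]}
`a['x'].append(821)` → a = {'x': [3, 2, 821], 'y': [9, 9]}; b = {'x': [3, 2, 821], 'y': [9, 9], 'z': [3, 8]}
`print(a)` → prints {'x': [3, 2, 821], 'y': [9, 9]}
`print(b)` → prints {'x': [3, 2, 821], 'y': [9, 9], 'z': [3, 8]}

Answer:
{'x': [3, 2, 821], 'y': [9, 9]}
{'x': [3, 2, 821], 'y': [9, 9], 'z': [3, 8]}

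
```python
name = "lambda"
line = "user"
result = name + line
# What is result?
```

Trace:
`name = "lambda"` → name = 'lambda'
`line = "user"` → line = 'user'
`result = name + line` → result = 'lambdauser'
So result = 'lambdauser'

Answer: 'lambdauser'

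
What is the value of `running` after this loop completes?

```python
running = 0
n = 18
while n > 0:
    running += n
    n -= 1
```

Sum 18 down to 1
`running` takes the values: 0 → 18 → 35 → 51 → 66 → 80 → 93 → 105 → 116 → 126 → 135 → 143 → 150 → 156 → 161 → 165 → 168 → 170 → 171

Answer: 171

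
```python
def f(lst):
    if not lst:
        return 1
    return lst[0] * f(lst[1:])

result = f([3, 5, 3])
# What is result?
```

Product over [3, 5, 3] = 3 * 5 * 3 = 45

Answer: 45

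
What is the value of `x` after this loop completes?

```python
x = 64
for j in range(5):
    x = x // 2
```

Halve 5 times: 64 // 2^5 = 2
`x` takes the values: 64 → 32 → 16 → 8 → 4 → 2

Answer: 2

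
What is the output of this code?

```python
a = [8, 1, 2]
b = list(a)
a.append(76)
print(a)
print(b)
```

Key concept: list() constructor creates copy.
Step by step:
`a = [8, 1, 2]` → a = [8, 1, 2]
`b = list(a)` → b = [8, 1, 2]
`a.append(76)` → a = [8, 1, 2, 76]
`print(a)` → prints [8, 1, 2, 76]
`print(b)` → prints [8, 1, 2]

Answer:
[8, 1, 2, 76]
[8, 1, 2]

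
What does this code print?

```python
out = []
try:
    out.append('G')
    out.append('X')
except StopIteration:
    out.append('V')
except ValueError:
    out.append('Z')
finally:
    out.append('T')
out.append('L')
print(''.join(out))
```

Execution trace: 'G' (try body) → 'X' (try body, no exception) → 'T' (finally) → 'L' (after the try/except). Output: GXTL

Answer: GXTL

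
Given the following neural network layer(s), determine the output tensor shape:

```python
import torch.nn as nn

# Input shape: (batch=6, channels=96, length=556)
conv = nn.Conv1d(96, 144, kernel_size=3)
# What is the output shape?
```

Input: (6, 96, 556) -> Output: (6, 144, 554)

Answer: (6, 144, 554)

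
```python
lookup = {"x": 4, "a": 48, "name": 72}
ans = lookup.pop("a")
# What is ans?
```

Trace:
`lookup = {"x": 4, "a": 48, "name": 72}` → lookup = {'x': 4, 'a': 48, 'name': 72}
`ans = lookup.pop("a")` → lookup = {'x': 4, 'name': 72}; ans = 48
So ans = 48

Answer: 48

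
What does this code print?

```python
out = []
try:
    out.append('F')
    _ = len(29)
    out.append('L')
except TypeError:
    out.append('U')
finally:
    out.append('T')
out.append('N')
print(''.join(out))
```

Execution trace: 'F' (try body) → 'U' (except TypeError) → 'T' (finally) → 'N' (after the try/except). Output: FUTN

Answer: FUTN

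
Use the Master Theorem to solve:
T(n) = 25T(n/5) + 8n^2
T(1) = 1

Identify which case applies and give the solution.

a=25, b=5, f(n)=8n^2. log_5(25) = 2. Since c=2 = 2, Case 2 applies: T(n) = Θ(n^log_b(a) · log n) = O(n^2 log n).

Answer: O(n^2 log n) - Case 2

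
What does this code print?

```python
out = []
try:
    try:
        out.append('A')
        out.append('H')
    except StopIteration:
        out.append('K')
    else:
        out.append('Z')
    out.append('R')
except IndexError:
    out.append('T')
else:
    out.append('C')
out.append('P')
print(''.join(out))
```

Execution trace: 'A' (inner try body) → 'H' (inner try body, no exception) → 'Z' (inner else) → 'R' (try body, no exception) → 'C' (else) → 'P' (after the try/except). Output: AHZRCP

Answer: AHZRCP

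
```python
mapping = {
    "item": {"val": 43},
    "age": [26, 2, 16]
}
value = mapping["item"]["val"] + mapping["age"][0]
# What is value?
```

Trace:
`mapping = { ...` → mapping = {'item': {'val': 43}, 'age': [26, 2, 16]}
`value = mapping["item"]["val"] + mapping["age"][0]` → value = 69
So value = 69

Answer: 69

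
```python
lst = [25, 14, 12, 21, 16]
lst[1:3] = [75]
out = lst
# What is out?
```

Trace:
`lst = [25, 14, 12, 21, 16]` → lst = [25, 14, 12, 21, 16]
`lst[1:3] = [75]` → lst = [25, 75, 21, 16]
`out = lst` → out = [25, 75, 21, 16]
So out = [25, 75, 21, 16]

Answer: [25, 75, 21, 16]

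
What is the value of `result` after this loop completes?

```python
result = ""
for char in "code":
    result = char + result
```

Reverse 'code'
`result` takes the values: "" → "c" → "oc" → "doc" → "edoc"

Answer: "edoc"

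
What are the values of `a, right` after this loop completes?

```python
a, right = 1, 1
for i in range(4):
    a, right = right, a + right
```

Fibonacci: after 4 iterations
`a, right` takes the values: (1, 1) → (1, 2) → (2, 3) → (3, 5) → (5, 8)

Answer: 5, 8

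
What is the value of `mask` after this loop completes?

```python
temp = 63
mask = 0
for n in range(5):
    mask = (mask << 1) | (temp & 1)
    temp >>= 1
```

Reverse lowest 5 bits of 63
`mask` takes the values: 0 → 1 → 3 → 7 → 15 → 31

Answer: 31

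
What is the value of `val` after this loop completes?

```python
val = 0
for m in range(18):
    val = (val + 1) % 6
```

Increment mod 6, 18 times = 0
`val` takes the values: 0 → 1 → 2 → 3 → 4 → 5 → 0 → 1 → 2 → 3 → 4 → 5 → 0 → 1 → 2 → 3 → 4 → 5 → 0

Answer: 0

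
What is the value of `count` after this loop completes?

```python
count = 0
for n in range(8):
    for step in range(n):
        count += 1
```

Triangle number: 0+1+2+...+7
`count` takes the values: 0 → 1 → 2 → 3 → 4 → 5 → 6 → 7 → 8 → 9 → 10 → 11 → 12 → 13 → 14 → 15 → 16 → 17 → 18 → 19 → 20 → 21 → 22 → 23 → 24 → 25 → 26 → 27 → 28

Answer: 28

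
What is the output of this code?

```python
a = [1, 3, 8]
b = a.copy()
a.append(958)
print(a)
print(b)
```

Key concept: list.copy() creates independent copy.
Step by step:
`a = [1, 3, 8]` → a = [1, 3, 8]
`b = a.copy()` → b = [1, 3, 8]
`a.append(958)` → a = [1, 3, 8, 958]
`print(a)` → prints [1, 3, 8, 958]
`print(b)` → prints [1, 3, 8]

Answer:
[1, 3, 8, 958]
[1, 3, 8]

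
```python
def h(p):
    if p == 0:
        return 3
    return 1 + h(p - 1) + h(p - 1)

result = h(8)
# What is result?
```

h(p) = 1 + 2·h(p-1), h(0)=3. Closed form: (3+1)·2^8 - 1 = 1023.

Answer: 1023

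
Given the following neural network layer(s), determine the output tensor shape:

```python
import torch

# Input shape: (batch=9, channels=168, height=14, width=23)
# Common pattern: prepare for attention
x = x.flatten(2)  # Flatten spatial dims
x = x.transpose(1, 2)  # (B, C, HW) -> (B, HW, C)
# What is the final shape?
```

Input: (9, 168, 14, 23) -> after flatten(2): (9, 168, 322) -> Output: (9, 322, 168)

Answer: (9, 322, 168)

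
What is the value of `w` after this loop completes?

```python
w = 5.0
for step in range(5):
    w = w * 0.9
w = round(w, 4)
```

Exponential decay: 5.0 * 0.9^5
`w` takes the values: 5.0 → 4.5 → 4.05 → 3.645 → 3.2805 → 2.95245 → 2.9525

Answer: 2.9525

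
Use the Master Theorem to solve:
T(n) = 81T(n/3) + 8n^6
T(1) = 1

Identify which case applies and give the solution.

a=81, b=3, f(n)=8n^6. log_3(81) = 4. Since c=6 > 4 and the regularity condition holds (81(n/3)^6 = (81/3^6)n^6 with 81/3^6 < 1), Case 3 applies: T(n) = Θ(f(n)) = O(n^6).

Answer: O(n^6) - Case 3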